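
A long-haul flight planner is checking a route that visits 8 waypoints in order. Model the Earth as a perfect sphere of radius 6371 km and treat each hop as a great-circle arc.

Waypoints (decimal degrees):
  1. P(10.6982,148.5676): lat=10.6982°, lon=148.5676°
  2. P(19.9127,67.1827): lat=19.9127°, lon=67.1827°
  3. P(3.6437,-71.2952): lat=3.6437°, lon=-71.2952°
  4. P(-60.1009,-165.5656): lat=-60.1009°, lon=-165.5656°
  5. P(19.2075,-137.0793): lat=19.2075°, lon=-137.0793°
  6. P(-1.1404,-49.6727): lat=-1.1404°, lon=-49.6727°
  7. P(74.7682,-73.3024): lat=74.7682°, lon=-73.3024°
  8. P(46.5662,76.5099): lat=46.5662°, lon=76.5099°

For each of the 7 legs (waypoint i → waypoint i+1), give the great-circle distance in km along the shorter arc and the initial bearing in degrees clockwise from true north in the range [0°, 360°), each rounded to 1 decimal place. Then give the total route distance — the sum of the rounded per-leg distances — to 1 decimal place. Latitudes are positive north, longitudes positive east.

Leg 1: dist=8714.2 km, bearing=288.4°
Leg 2: dist=14779.1 km, bearing=295.4°
Leg 3: dist=10595.4 km, bearing=209.9°
Leg 4: dist=9186.4 km, bearing=27.0°
Leg 5: dist=9777.0 km, bearing=91.9°
Leg 6: dist=8584.9 km, bearing=353.8°
Leg 7: dist=6339.0 km, bearing=24.3°
Total: 67976.0 km

Leg 1: φ1=0.1867188, φ2=0.3475422, Δφ=0.1608234, Δλ=-1.4204345 rad; a=sin²(Δφ/2)+cosφ1·cosφ2·sin²(Δλ/2)=0.3991913363; c=2·atan2(√a, √(1-a))=1.367787449; dist=6371·c=8714.174 ≈ 8714.2 km; running total=8714.2 km
Leg 1 bearing: y=sinΔλ·cosφ2=-0.92960418, x=cosφ1·sinφ2-sinφ1·cosφ2·cosΔλ=0.30852314; θ=atan2(y, x)=-71.6397° <0 so +360° → 288.3603° ≈ 288.4°
Leg 2: φ1=0.3475422, φ2=0.0635946, Δφ=-0.2839476, Δλ=-2.4168953 rad; a=sin²(Δφ/2)+cosφ1·cosφ2·sin²(Δλ/2)=0.8404346850; c=2·atan2(√a, √(1-a))=2.319745315; dist=6371·c=14779.097 ≈ 14779.1 km; running total=23493.3 km
Leg 2 bearing: y=sinΔλ·cosφ2=-0.66156885, x=cosφ1·sinφ2-sinφ1·cosφ2·cosΔλ=0.31423489; θ=atan2(y, x)=-64.5930° <0 so +360° → 295.4070° ≈ 295.4°
Leg 3: φ1=0.0635946, φ2=-1.0489586, Δφ=-1.1125532, Δλ=-1.6453289 rad; a=sin²(Δφ/2)+cosφ1·cosφ2·sin²(Δλ/2)=0.5460681930; c=2·atan2(√a, √(1-a))=1.663063573; dist=6371·c=10595.378 ≈ 10595.4 km; running total=34088.7 km
Leg 3 bearing: y=sinΔλ·cosφ2=-0.49709023, x=cosφ1·sinφ2-sinφ1·cosφ2·cosΔλ=-0.86279325; θ=atan2(y, x)=-150.0520° <0 so +360° → 209.9480° ≈ 209.9°
Leg 4: φ1=-1.0489586, φ2=0.3352341, Δφ=1.3841927, Δλ=0.4971797 rad; a=sin²(Δφ/2)+cosφ1·cosφ2·sin²(Δλ/2)=0.4357338261; c=2·atan2(√a, √(1-a))=1.441907417; dist=6371·c=9186.392 ≈ 9186.4 km; running total=43275.1 km
Leg 4 bearing: y=sinΔλ·cosφ2=0.45039846, x=cosφ1·sinφ2-sinφ1·cosφ2·cosΔλ=0.88352740; θ=atan2(y, x)=27.0113° ≈ 27.0°
Leg 5: φ1=0.3352341, φ2=-0.0199037, Δφ=-0.3551379, Δλ=1.5255330 rad; a=sin²(Δφ/2)+cosφ1·cosφ2·sin²(Δλ/2)=0.4819135264; c=2·atan2(√a, √(1-a))=1.534615486; dist=6371·c=9777.035 ≈ 9777.0 km; running total=53052.1 km
Leg 5 bearing: y=sinΔλ·cosφ2=0.99877792, x=cosφ1·sinφ2-sinφ1·cosφ2·cosΔλ=-0.03367769; θ=atan2(y, x)=91.9312° ≈ 91.9°
Leg 6: φ1=-0.0199037, φ2=1.3049513, Δφ=1.3248550, Δλ=-0.4124161 rad; a=sin²(Δφ/2)+cosφ1·cosφ2·sin²(Δλ/2)=0.3892771692; c=2·atan2(√a, √(1-a))=1.347499638; dist=6371·c=8584.920 ≈ 8584.9 km; running total=61637.0 km
Leg 6 bearing: y=sinΔλ·cosφ2=-0.10530638, x=cosφ1·sinφ2-sinφ1·cosφ2·cosΔλ=0.96947016; θ=atan2(y, x)=-6.1993° <0 so +360° → 353.8007° ≈ 353.8°
Leg 7: φ1=1.3049513, φ2=0.8127335, Δφ=-0.4922178, Δλ=2.6147179 rad; a=sin²(Δφ/2)+cosφ1·cosφ2·sin²(Δλ/2)=0.2277358869; c=2·atan2(√a, √(1-a))=0.994969792; dist=6371·c=6338.953 ≈ 6339.0 km; running total=67976.0 km
Leg 7 bearing: y=sinΔλ·cosφ2=0.34570670, x=cosφ1·sinφ2-sinφ1·cosφ2·cosΔλ=0.76418315; θ=atan2(y, x)=24.3414° ≈ 24.3°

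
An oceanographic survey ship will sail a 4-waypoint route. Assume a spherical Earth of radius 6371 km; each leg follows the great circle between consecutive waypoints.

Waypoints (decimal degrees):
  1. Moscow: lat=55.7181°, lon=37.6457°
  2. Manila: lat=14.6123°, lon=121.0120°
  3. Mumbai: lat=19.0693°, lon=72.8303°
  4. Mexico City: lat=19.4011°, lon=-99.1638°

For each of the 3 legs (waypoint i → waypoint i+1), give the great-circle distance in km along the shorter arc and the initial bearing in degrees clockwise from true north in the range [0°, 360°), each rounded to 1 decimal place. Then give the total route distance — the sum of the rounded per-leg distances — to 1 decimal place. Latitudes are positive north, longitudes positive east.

Leg 1: dist=8256.4 km, bearing=87.0°
Leg 2: dist=5136.5 km, bearing=282.6°
Leg 3: dist=15649.2 km, bearing=348.0°
Total: 29042.1 km

Leg 1: φ1=0.9724643, φ2=0.2550327, Δφ=-0.7174316, Δλ=1.4550164 rad; a=sin²(Δφ/2)+cosφ1·cosφ2·sin²(Δλ/2)=0.3642924545; c=2·atan2(√a, √(1-a))=1.295933318; dist=6371·c=8256.391 ≈ 8256.4 km; running total=8256.4 km
Leg 1 bearing: y=sinΔλ·cosφ2=0.96117658, x=cosφ1·sinφ2-sinφ1·cosφ2·cosΔλ=0.04973368; θ=atan2(y, x)=87.0380° ≈ 87.0°
Leg 2: φ1=0.2550327, φ2=0.3328221, Δφ=0.0777893, Δλ=-0.8409293 rad; a=sin²(Δφ/2)+cosφ1·cosφ2·sin²(Δλ/2)=0.1538902174; c=2·atan2(√a, √(1-a))=0.806236269; dist=6371·c=5136.531 ≈ 5136.5 km; running total=13392.9 km
Leg 2 bearing: y=sinΔλ·cosφ2=-0.70436610, x=cosφ1·sinφ2-sinφ1·cosφ2·cosΔλ=0.15716385; θ=atan2(y, x)=-77.4217° <0 so +360° → 282.5783° ≈ 282.6°
Leg 3: φ1=0.3328221, φ2=0.3386131, Δφ=0.0057910, Δλ=-3.0018633 rad; a=sin²(Δφ/2)+cosφ1·cosφ2·sin²(Δλ/2)=0.8871206406; c=2·atan2(√a, √(1-a))=2.456311726; dist=6371·c=15649.162 ≈ 15649.2 km; running total=29042.1 km
Leg 3 bearing: y=sinΔλ·cosφ2=-0.13136652, x=cosφ1·sinφ2-sinφ1·cosφ2·cosΔλ=0.61910684; θ=atan2(y, x)=-11.9797° <0 so +360° → 348.0203° ≈ 348.0°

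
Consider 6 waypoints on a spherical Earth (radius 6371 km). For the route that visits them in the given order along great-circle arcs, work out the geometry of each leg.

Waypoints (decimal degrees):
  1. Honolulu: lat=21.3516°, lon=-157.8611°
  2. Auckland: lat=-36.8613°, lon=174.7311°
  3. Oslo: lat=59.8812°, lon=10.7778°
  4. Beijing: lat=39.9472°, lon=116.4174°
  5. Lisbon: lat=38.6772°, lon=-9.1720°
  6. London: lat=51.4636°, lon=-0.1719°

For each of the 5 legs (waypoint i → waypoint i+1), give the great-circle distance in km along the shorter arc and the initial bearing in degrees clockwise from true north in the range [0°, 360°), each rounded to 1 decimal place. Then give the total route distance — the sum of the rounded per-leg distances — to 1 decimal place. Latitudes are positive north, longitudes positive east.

Leg 1: φ1=0.3726557, φ2=-0.6433511, Δφ=-1.0160068, Δλ=5.8048290 rad; a=sin²(Δφ/2)+cosφ1·cosφ2·sin²(Δλ/2)=0.2784397048; c=2·atan2(√a, √(1-a))=1.111719629; dist=6371·c=7082.766 ≈ 7082.8 km; running total=7082.8 km
Leg 1 bearing: y=sinΔλ·cosφ2=-0.36829796, x=cosφ1·sinφ2-sinφ1·cosφ2·cosΔλ=-0.81731313; θ=atan2(y, x)=-155.7427° <0 so +360° → 204.2573° ≈ 204.3°
Leg 2: φ1=-0.6433511, φ2=1.0451241, Δφ=1.6884752, Δλ=-2.8615249 rad; a=sin²(Δφ/2)+cosφ1·cosφ2·sin²(Δλ/2)=0.9523630379; c=2·atan2(√a, √(1-a))=2.701532585; dist=6371·c=17211.464 ≈ 17211.5 km; running total=24294.3 km
Leg 2 bearing: y=sinΔλ·cosφ2=-0.13870644, x=cosφ1·sinφ2-sinφ1·cosφ2·cosΔλ=0.40277941; θ=atan2(y, x)=-19.0023° <0 so +360° → 340.9977° ≈ 341.0°
Leg 3: φ1=1.0451241, φ2=0.6972102, Δφ=-0.3479139, Δλ=1.8437588 rad; a=sin²(Δφ/2)+cosφ1·cosφ2·sin²(Δλ/2)=0.2741579820; c=2·atan2(√a, √(1-a))=1.102144332; dist=6371·c=7021.762 ≈ 7021.8 km; running total=31316.1 km
Leg 3 bearing: y=sinΔλ·cosφ2=0.73825288, x=cosφ1·sinφ2-sinφ1·cosφ2·cosΔλ=0.50096329; θ=atan2(y, x)=55.8400° ≈ 55.8°
Leg 4: φ1=0.6972102, φ2=0.6750445, Δφ=-0.0221657, Δλ=-2.1919485 rad; a=sin²(Δφ/2)+cosφ1·cosφ2·sin²(Δλ/2)=0.4735258169; c=2·atan2(√a, √(1-a))=1.517823189; dist=6371·c=9670.052 ≈ 9670.1 km; running total=40986.2 km
Leg 4 bearing: y=sinΔλ·cosφ2=-0.63485488, x=cosφ1·sinφ2-sinφ1·cosφ2·cosΔλ=0.77081499; θ=atan2(y, x)=-39.4754° <0 so +360° → 320.5246° ≈ 320.5°
Leg 5: φ1=0.6750445, φ2=0.8982093, Δφ=0.2231648, Δλ=0.1570814 rad; a=sin²(Δφ/2)+cosφ1·cosφ2·sin²(Δλ/2)=0.0153931338; c=2·atan2(√a, √(1-a))=0.248779192; dist=6371·c=1584.972 ≈ 1585.0 km; running total=42571.2 km
Leg 5 bearing: y=sinΔλ·cosφ2=0.09746158, x=cosφ1·sinφ2-sinφ1·cosφ2·cosΔλ=0.22611055; θ=atan2(y, x)=23.3177° ≈ 23.3°

Leg 1: dist=7082.8 km, bearing=204.3°
Leg 2: dist=17211.5 km, bearing=341.0°
Leg 3: dist=7021.8 km, bearing=55.8°
Leg 4: dist=9670.1 km, bearing=320.5°
Leg 5: dist=1585.0 km, bearing=23.3°
Total: 42571.2 km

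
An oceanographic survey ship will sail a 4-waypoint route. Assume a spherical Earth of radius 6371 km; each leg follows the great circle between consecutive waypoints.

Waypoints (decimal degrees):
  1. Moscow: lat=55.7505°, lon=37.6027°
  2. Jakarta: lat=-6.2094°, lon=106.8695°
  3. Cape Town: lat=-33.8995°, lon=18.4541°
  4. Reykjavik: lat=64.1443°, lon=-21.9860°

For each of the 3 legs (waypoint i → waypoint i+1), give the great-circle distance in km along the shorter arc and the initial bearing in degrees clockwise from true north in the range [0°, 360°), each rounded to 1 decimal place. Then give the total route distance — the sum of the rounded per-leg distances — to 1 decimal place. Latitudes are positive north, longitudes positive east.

Leg 1: φ1=0.9730298, φ2=-0.1083745, Δφ=-1.0814043, Δλ=1.2089337 rad; a=sin²(Δφ/2)+cosφ1·cosφ2·sin²(Δλ/2)=0.4456677707; c=2·atan2(√a, √(1-a))=1.461916873; dist=6371·c=9313.872 ≈ 9313.9 km; running total=9313.9 km
Leg 1 bearing: y=sinΔλ·cosφ2=0.92975222, x=cosφ1·sinφ2-sinφ1·cosφ2·cosΔλ=-0.35178522; θ=atan2(y, x)=110.7249° ≈ 110.7°
Leg 2: φ1=-0.1083745, φ2=-0.5916579, Δφ=-0.4832834, Δλ=-1.5431398 rad; a=sin²(Δφ/2)+cosφ1·cosφ2·sin²(Δλ/2)=0.4584279634; c=2·atan2(√a, √(1-a))=1.487556159; dist=6371·c=9477.220 ≈ 9477.2 km; running total=18791.1 km
Leg 2 bearing: y=sinΔλ·cosφ2=-0.82969974, x=cosφ1·sinφ2-sinφ1·cosφ2·cosΔλ=-0.55198316; θ=atan2(y, x)=-123.6351° <0 so +360° → 236.3649° ≈ 236.4°
Leg 3: φ1=-0.5916579, φ2=1.1195292, Δφ=1.7111871, Δλ=-0.7058129 rad; a=sin²(Δφ/2)+cosφ1·cosφ2·sin²(Δλ/2)=0.6132058220; c=2·atan2(√a, √(1-a))=1.799188399; dist=6371·c=11462.629 ≈ 11462.6 km; running total=30253.7 km
Leg 3 bearing: y=sinΔλ·cosφ2=-0.28288143, x=cosφ1·sinφ2-sinφ1·cosφ2·cosΔλ=0.93204928; θ=atan2(y, x)=-16.8833° <0 so +360° → 343.1167° ≈ 343.1°

Leg 1: dist=9313.9 km, bearing=110.7°
Leg 2: dist=9477.2 km, bearing=236.4°
Leg 3: dist=11462.6 km, bearing=343.1°
Total: 30253.7 km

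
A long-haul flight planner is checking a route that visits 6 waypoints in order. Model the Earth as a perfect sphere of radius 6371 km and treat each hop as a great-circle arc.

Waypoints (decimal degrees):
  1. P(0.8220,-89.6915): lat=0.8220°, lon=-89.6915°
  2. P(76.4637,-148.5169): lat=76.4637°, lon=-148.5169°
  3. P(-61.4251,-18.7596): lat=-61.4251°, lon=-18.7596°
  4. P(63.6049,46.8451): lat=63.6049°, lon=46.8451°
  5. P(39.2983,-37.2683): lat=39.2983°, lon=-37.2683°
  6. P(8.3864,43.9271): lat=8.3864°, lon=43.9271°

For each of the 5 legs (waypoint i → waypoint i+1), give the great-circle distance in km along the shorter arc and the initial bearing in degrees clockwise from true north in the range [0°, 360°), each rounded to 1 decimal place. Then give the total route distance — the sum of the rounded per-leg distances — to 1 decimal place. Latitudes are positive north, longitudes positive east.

Leg 1: φ1=0.0143466, φ2=1.3345433, Δφ=1.3201967, Δλ=-1.0266969 rad; a=sin²(Δφ/2)+cosφ1·cosφ2·sin²(Δλ/2)=0.4324517602; c=2·atan2(√a, √(1-a))=1.435285493; dist=6371·c=9144.204 ≈ 9144.2 km; running total=9144.2 km
Leg 1 bearing: y=sinΔλ·cosφ2=-0.20026146, x=cosφ1·sinφ2-sinφ1·cosφ2·cosΔλ=0.97038358; θ=atan2(y, x)=-11.6606° <0 so +360° → 348.3394° ≈ 348.3°
Leg 2: φ1=1.3345433, φ2=-1.0720702, Δφ=-2.4066136, Δλ=2.2646921 rad; a=sin²(Δφ/2)+cosφ1·cosφ2·sin²(Δλ/2)=0.9626981189; c=2·atan2(√a, √(1-a))=2.752876069; dist=6371·c=17538.573 ≈ 17538.6 km; running total=26682.8 km
Leg 2 bearing: y=sinΔλ·cosφ2=0.36770360, x=cosφ1·sinφ2-sinφ1·cosφ2·cosΔλ=0.09184695; θ=atan2(y, x)=75.9753° ≈ 76.0°
Leg 3: φ1=-1.0720702, φ2=1.1101149, Δφ=2.1821852, Δλ=1.1450180 rad; a=sin²(Δφ/2)+cosφ1·cosφ2·sin²(Δλ/2)=0.8494080095; c=2·atan2(√a, √(1-a))=2.344537262; dist=6371·c=14937.047 ≈ 14937.0 km; running total=41619.8 km
Leg 3 bearing: y=sinΔλ·cosφ2=0.40486729, x=cosφ1·sinφ2-sinφ1·cosφ2·cosΔλ=0.58969369; θ=atan2(y, x)=34.4724° ≈ 34.5°
Leg 4: φ1=1.1101149, φ2=0.6858847, Δφ=-0.4242302, Δλ=-1.4680558 rad; a=sin²(Δφ/2)+cosφ1·cosφ2·sin²(Δλ/2)=0.1986932758; c=2·atan2(√a, √(1-a))=0.924024390; dist=6371·c=5886.959 ≈ 5887.0 km; running total=47506.8 km
Leg 4 bearing: y=sinΔλ·cosφ2=-0.76977831, x=cosφ1·sinφ2-sinφ1·cosφ2·cosΔλ=0.21047181; θ=atan2(y, x)=-74.7080° <0 so +360° → 285.2920° ≈ 285.3°
Leg 5: φ1=0.6858847, φ2=0.1463703, Δφ=-0.5395144, Δλ=1.4171271 rad; a=sin²(Δφ/2)+cosφ1·cosφ2·sin²(Δλ/2)=0.3952208090; c=2·atan2(√a, √(1-a))=1.359673035; dist=6371·c=8662.477 ≈ 8662.5 km; running total=56169.3 km
Leg 5 bearing: y=sinΔλ·cosφ2=0.97764908, x=cosφ1·sinφ2-sinφ1·cosφ2·cosΔλ=0.01695754; θ=atan2(y, x)=89.0063° ≈ 89.0°

Leg 1: dist=9144.2 km, bearing=348.3°
Leg 2: dist=17538.6 km, bearing=76.0°
Leg 3: dist=14937.0 km, bearing=34.5°
Leg 4: dist=5887.0 km, bearing=285.3°
Leg 5: dist=8662.5 km, bearing=89.0°
Total: 56169.3 km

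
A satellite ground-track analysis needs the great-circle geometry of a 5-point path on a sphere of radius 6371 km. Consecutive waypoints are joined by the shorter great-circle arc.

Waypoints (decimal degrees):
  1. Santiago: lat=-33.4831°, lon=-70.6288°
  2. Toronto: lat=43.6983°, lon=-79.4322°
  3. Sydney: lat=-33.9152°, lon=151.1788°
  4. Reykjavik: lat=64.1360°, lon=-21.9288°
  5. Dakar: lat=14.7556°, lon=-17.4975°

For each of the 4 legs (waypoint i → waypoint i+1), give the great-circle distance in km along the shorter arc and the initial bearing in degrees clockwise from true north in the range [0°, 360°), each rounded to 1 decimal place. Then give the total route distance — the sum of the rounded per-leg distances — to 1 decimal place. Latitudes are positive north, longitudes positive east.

Leg 1: φ1=-0.5843903, φ2=0.7626792, Δφ=1.3470696, Δλ=-0.1536483 rad; a=sin²(Δφ/2)+cosφ1·cosφ2·sin²(Δλ/2)=0.3926193959; c=2·atan2(√a, √(1-a))=1.354349000; dist=6371·c=8628.557 ≈ 8628.6 km; running total=8628.6 km
Leg 1 bearing: y=sinΔλ·cosφ2=-0.11064927, x=cosφ1·sinφ2-sinφ1·cosφ2·cosΔλ=0.97037846; θ=atan2(y, x)=-6.5052° <0 so +360° → 353.4948° ≈ 353.5°
Leg 2: φ1=0.7626792, φ2=-0.5919319, Δφ=-1.3546111, Δλ=4.0249212 rad; a=sin²(Δφ/2)+cosφ1·cosφ2·sin²(Δλ/2)=0.8831070310; c=2·atan2(√a, √(1-a))=2.443724874; dist=6371·c=15568.971 ≈ 15569.0 km; running total=24197.6 km
Leg 2 bearing: y=sinΔλ·cosφ2=-0.64136511, x=cosφ1·sinφ2-sinφ1·cosφ2·cosΔλ=-0.03958284; θ=atan2(y, x)=-93.5316° <0 so +360° → 266.4684° ≈ 266.5°
Leg 3: φ1=-0.5919319, φ2=1.1193844, Δφ=1.7113163, Δλ=-3.0212976 rad; a=sin²(Δφ/2)+cosφ1·cosφ2·sin²(Δλ/2)=0.9307379671; c=2·atan2(√a, √(1-a))=2.608965408; dist=6371·c=16621.719 ≈ 16621.7 km; running total=40819.3 km
Leg 3 bearing: y=sinΔλ·cosφ2=-0.05235063, x=cosφ1·sinφ2-sinφ1·cosφ2·cosΔλ=0.50509269; θ=atan2(y, x)=-5.9173° <0 so +360° → 354.0827° ≈ 354.1°
Leg 4: φ1=1.1193844, φ2=0.2575338, Δφ=-0.8618506, Δλ=0.0773408 rad; a=sin²(Δφ/2)+cosφ1·cosφ2·sin²(Δλ/2)=0.1751135624; c=2·atan2(√a, √(1-a))=0.863510726; dist=6371·c=5501.427 ≈ 5501.4 km; running total=46320.7 km
Leg 4 bearing: y=sinΔλ·cosφ2=0.07471562, x=cosφ1·sinφ2-sinφ1·cosφ2·cosΔλ=-0.75644748; θ=atan2(y, x)=174.3591° ≈ 174.4°

Leg 1: dist=8628.6 km, bearing=353.5°
Leg 2: dist=15569.0 km, bearing=266.5°
Leg 3: dist=16621.7 km, bearing=354.1°
Leg 4: dist=5501.4 km, bearing=174.4°
Total: 46320.7 km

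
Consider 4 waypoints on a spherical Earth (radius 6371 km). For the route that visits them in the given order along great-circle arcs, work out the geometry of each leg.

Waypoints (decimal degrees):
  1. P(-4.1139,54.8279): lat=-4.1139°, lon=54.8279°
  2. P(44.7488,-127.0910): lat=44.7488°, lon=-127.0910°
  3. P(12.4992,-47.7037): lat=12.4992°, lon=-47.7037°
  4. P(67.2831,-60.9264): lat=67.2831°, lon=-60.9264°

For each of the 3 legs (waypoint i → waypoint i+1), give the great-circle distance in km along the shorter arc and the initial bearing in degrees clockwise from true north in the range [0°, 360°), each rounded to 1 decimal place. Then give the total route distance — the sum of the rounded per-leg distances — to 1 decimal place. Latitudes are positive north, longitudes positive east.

Leg 1: φ1=-0.0718011, φ2=0.7810139, Δφ=0.8528150, Δλ=-3.1750838 rad; a=sin²(Δφ/2)+cosφ1·cosφ2·sin²(Δλ/2)=0.8792387652; c=2·atan2(√a, √(1-a))=2.431770101; dist=6371·c=15492.807 ≈ 15492.8 km; running total=15492.8 km
Leg 1 bearing: y=sinΔλ·cosφ2=0.02378095, x=cosφ1·sinφ2-sinφ1·cosφ2·cosΔλ=0.65126515; θ=atan2(y, x)=2.0912° ≈ 2.1°
Leg 2: φ1=0.7810139, φ2=0.2181522, Δφ=-0.5628617, Δλ=1.3855698 rad; a=sin²(Δφ/2)+cosφ1·cosφ2·sin²(Δλ/2)=0.3599695772; c=2·atan2(√a, √(1-a))=1.286938836; dist=6371·c=8199.087 ≈ 8199.1 km; running total=23691.9 km
Leg 2 bearing: y=sinΔλ·cosφ2=0.95959900, x=cosφ1·sinφ2-sinφ1·cosφ2·cosΔλ=0.02712361; θ=atan2(y, x)=88.3809° ≈ 88.4°
Leg 3: φ1=0.2181522, φ2=1.1743116, Δφ=0.9561594, Δλ=-0.2307797 rad; a=sin²(Δφ/2)+cosφ1·cosφ2·sin²(Δλ/2)=0.2166668260; c=2·atan2(√a, √(1-a))=0.968342080; dist=6371·c=6169.307 ≈ 6169.3 km; running total=29861.2 km
Leg 3 bearing: y=sinΔλ·cosφ2=-0.08833306, x=cosφ1·sinφ2-sinφ1·cosφ2·cosΔλ=0.81919871; θ=atan2(y, x)=-6.1543° <0 so +360° → 353.8457° ≈ 353.8°

Leg 1: dist=15492.8 km, bearing=2.1°
Leg 2: dist=8199.1 km, bearing=88.4°
Leg 3: dist=6169.3 km, bearing=353.8°
Total: 29861.2 km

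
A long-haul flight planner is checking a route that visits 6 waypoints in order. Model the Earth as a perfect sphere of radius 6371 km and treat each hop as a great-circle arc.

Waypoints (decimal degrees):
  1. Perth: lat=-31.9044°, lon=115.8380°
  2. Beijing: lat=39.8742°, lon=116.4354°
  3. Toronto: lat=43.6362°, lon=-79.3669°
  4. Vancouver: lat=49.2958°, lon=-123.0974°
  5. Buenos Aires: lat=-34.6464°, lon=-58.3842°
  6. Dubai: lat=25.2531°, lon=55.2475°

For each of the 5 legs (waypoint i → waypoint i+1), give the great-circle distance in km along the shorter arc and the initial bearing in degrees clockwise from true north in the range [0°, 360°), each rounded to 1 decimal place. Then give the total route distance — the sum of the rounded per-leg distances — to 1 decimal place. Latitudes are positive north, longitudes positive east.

Leg 1: φ1=-0.5568368, φ2=0.6959361, Δφ=1.2527729, Δλ=0.0104266 rad; a=sin²(Δφ/2)+cosφ1·cosφ2·sin²(Δλ/2)=0.3436728512; c=2·atan2(√a, √(1-a))=1.252810186; dist=6371·c=7981.654 ≈ 7981.7 km; running total=7981.7 km
Leg 1 bearing: y=sinΔλ·cosφ2=0.00800179, x=cosφ1·sinφ2-sinφ1·cosφ2·cosΔλ=0.94983328; θ=atan2(y, x)=0.4827° ≈ 0.5°
Leg 2: φ1=0.6959361, φ2=0.7615954, Δφ=0.0656593, Δλ=-3.4173948 rad; a=sin²(Δφ/2)+cosφ1·cosφ2·sin²(Δλ/2)=0.5460156904; c=2·atan2(√a, √(1-a))=1.662958120; dist=6371·c=10594.706 ≈ 10594.7 km; running total=18576.4 km
Leg 2 bearing: y=sinΔλ·cosφ2=0.19708697, x=cosφ1·sinφ2-sinφ1·cosφ2·cosΔλ=0.97605684; θ=atan2(y, x)=11.4158° ≈ 11.4°
Leg 3: φ1=0.7615954, φ2=0.8603740, Δφ=0.0987787, Δλ=-0.7632412 rad; a=sin²(Δφ/2)+cosφ1·cosφ2·sin²(Δλ/2)=0.0679021361; c=2·atan2(√a, √(1-a))=0.527246612; dist=6371·c=3359.088 ≈ 3359.1 km; running total=21935.5 km
Leg 3 bearing: y=sinΔλ·cosφ2=-0.45081263, x=cosφ1·sinφ2-sinφ1·cosφ2·cosΔλ=0.22345853; θ=atan2(y, x)=-63.6333° <0 so +360° → 296.3667° ≈ 296.4°
Leg 4: φ1=0.8603740, φ2=-0.6046938, Δφ=-1.4650678, Δλ=1.1294584 rad; a=sin²(Δφ/2)+cosφ1·cosφ2·sin²(Δλ/2)=0.6009046040; c=2·atan2(√a, √(1-a))=1.774001112; dist=6371·c=11302.161 ≈ 11302.2 km; running total=33237.7 km
Leg 4 bearing: y=sinΔλ·cosφ2=0.74384821, x=cosφ1·sinφ2-sinφ1·cosφ2·cosΔλ=-0.63715217; θ=atan2(y, x)=130.5821° ≈ 130.6°
Leg 5: φ1=-0.6046938, φ2=0.4407497, Δφ=1.0454435, Δλ=1.9832473 rad; a=sin²(Δφ/2)+cosφ1·cosφ2·sin²(Δλ/2)=0.7703976388; c=2·atan2(√a, √(1-a))=2.142178609; dist=6371·c=13647.820 ≈ 13647.8 km; running total=46885.5 km
Leg 5 bearing: y=sinΔλ·cosφ2=0.82858738, x=cosφ1·sinφ2-sinφ1·cosφ2·cosΔλ=0.14485658; θ=atan2(y, x)=80.0836° ≈ 80.1°

Leg 1: dist=7981.7 km, bearing=0.5°
Leg 2: dist=10594.7 km, bearing=11.4°
Leg 3: dist=3359.1 km, bearing=296.4°
Leg 4: dist=11302.2 km, bearing=130.6°
Leg 5: dist=13647.8 km, bearing=80.1°
Total: 46885.5 km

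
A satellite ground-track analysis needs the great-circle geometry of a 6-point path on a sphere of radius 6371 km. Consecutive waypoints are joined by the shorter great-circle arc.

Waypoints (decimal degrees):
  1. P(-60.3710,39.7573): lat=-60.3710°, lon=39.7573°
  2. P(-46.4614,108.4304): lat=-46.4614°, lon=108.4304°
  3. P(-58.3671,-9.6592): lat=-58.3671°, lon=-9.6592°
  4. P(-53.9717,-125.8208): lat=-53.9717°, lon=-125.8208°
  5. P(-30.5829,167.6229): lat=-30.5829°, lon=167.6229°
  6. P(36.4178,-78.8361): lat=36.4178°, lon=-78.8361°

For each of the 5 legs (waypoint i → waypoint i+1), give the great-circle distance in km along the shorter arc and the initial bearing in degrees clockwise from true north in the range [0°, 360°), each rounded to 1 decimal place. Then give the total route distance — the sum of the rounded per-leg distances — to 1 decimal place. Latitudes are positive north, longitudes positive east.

Leg 1: φ1=-1.0536727, φ2=-0.8109044, Δφ=0.2427683, Δλ=1.1985717 rad; a=sin²(Δφ/2)+cosφ1·cosφ2·sin²(Δλ/2)=0.1230103082; c=2·atan2(√a, √(1-a))=0.716697286; dist=6371·c=4566.078 ≈ 4566.1 km; running total=4566.1 km
Leg 1 bearing: y=sinΔλ·cosφ2=0.64167153, x=cosφ1·sinφ2-sinφ1·cosφ2·cosΔλ=-0.14061558; θ=atan2(y, x)=102.3604° ≈ 102.4°
Leg 2: φ1=-0.8109044, φ2=-1.0186981, Δφ=-0.2077937, Δλ=-2.0610523 rad; a=sin²(Δφ/2)+cosφ1·cosφ2·sin²(Δλ/2)=0.2764510985; c=2·atan2(√a, √(1-a))=1.107278174; dist=6371·c=7054.469 ≈ 7054.5 km; running total=11620.6 km
Leg 2 bearing: y=sinΔλ·cosφ2=-0.46269823, x=cosφ1·sinφ2-sinφ1·cosφ2·cosΔλ=-0.76551545; θ=atan2(y, x)=-148.8501° <0 so +360° → 211.1499° ≈ 211.1°
Leg 3: φ1=-1.0186981, φ2=-0.9419839, Δφ=0.0767142, Δλ=-2.0274024 rad; a=sin²(Δφ/2)+cosφ1·cosφ2·sin²(Δλ/2)=0.2237215112; c=2·atan2(√a, √(1-a))=0.985367347; dist=6371·c=6277.775 ≈ 6277.8 km; running total=17898.4 km
Leg 3 bearing: y=sinΔλ·cosφ2=-0.52792764, x=cosφ1·sinφ2-sinφ1·cosφ2·cosΔλ=-0.64495984; θ=atan2(y, x)=-140.6982° <0 so +360° → 219.3018° ≈ 219.3°
Leg 4: φ1=-0.9419839, φ2=-0.5337723, Δφ=0.4082116, Δλ=5.1215587 rad; a=sin²(Δφ/2)+cosφ1·cosφ2·sin²(Δλ/2)=0.1935381980; c=2·atan2(√a, √(1-a))=0.911040924; dist=6371·c=5804.242 ≈ 5804.2 km; running total=23702.6 km
Leg 4 bearing: y=sinΔλ·cosφ2=-0.78982837, x=cosφ1·sinφ2-sinφ1·cosφ2·cosΔλ=-0.02226664; θ=atan2(y, x)=-91.6148° <0 so +360° → 268.3852° ≈ 268.4°
Leg 5: φ1=-0.5337723, φ2=0.6356105, Δφ=1.1693828, Δλ=-4.3015210 rad; a=sin²(Δφ/2)+cosφ1·cosφ2·sin²(Δλ/2)=0.7893726275; c=2·atan2(√a, √(1-a))=2.187985571; dist=6371·c=13939.656 ≈ 13939.7 km; running total=37642.3 km
Leg 5 bearing: y=sinΔλ·cosφ2=0.73773706, x=cosφ1·sinφ2-sinφ1·cosφ2·cosΔλ=0.34756001; θ=atan2(y, x)=64.7741° ≈ 64.8°

Leg 1: dist=4566.1 km, bearing=102.4°
Leg 2: dist=7054.5 km, bearing=211.1°
Leg 3: dist=6277.8 km, bearing=219.3°
Leg 4: dist=5804.2 km, bearing=268.4°
Leg 5: dist=13939.7 km, bearing=64.8°
Total: 37642.3 km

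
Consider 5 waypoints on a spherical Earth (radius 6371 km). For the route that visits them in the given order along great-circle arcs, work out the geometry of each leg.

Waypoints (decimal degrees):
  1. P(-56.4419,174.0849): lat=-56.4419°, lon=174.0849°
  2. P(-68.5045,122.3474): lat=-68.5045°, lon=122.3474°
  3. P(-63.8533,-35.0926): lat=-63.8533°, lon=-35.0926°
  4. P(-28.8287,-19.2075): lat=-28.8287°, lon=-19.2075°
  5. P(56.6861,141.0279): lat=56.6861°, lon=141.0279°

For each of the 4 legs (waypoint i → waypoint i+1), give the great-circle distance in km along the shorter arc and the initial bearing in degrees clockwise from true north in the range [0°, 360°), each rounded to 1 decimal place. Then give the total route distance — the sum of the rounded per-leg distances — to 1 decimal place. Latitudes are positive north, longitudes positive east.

Leg 1: φ1=-0.9850970, φ2=-1.1956291, Δφ=-0.2105321, Δλ=-0.9029897 rad; a=sin²(Δφ/2)+cosφ1·cosφ2·sin²(Δλ/2)=0.0495999321; c=2·atan2(√a, √(1-a))=0.449187681; dist=6371·c=2861.775 ≈ 2861.8 km; running total=2861.8 km
Leg 1 bearing: y=sinΔλ·cosφ2=-0.28771273, x=cosφ1·sinφ2-sinφ1·cosφ2·cosΔλ=-0.32523914; θ=atan2(y, x)=-138.5034° <0 so +360° → 221.4966° ≈ 221.5°
Leg 2: φ1=-1.1956291, φ2=-1.1144503, Δφ=0.0811788, Δλ=-2.7478464 rad; a=sin²(Δφ/2)+cosφ1·cosφ2·sin²(Δλ/2)=0.1569427008; c=2·atan2(√a, √(1-a))=0.814661625; dist=6371·c=5190.209 ≈ 5190.2 km; running total=8052.0 km
Leg 2 bearing: y=sinΔλ·cosφ2=-0.16906373, x=cosφ1·sinφ2-sinφ1·cosφ2·cosΔλ=-0.70757629; θ=atan2(y, x)=-166.5621° <0 so +360° → 193.4379° ≈ 193.4°
Leg 3: φ1=-1.1144503, φ2=-0.5031557, Δφ=0.6112946, Δλ=0.2772473 rad; a=sin²(Δφ/2)+cosφ1·cosφ2·sin²(Δλ/2)=0.0979184112; c=2·atan2(√a, √(1-a))=0.636530026; dist=6371·c=4055.333 ≈ 4055.3 km; running total=12107.3 km
Leg 3 bearing: y=sinΔλ·cosφ2=0.23978704, x=cosφ1·sinφ2-sinφ1·cosφ2·cosΔλ=0.54389683; θ=atan2(y, x)=23.7912° ≈ 23.8°
Leg 4: φ1=-0.5031557, φ2=0.9893591, Δφ=1.4925148, Δλ=2.7966353 rad; a=sin²(Δφ/2)+cosφ1·cosφ2·sin²(Δλ/2)=0.9278841264; c=2·atan2(√a, √(1-a))=2.597830298; dist=6371·c=16550.777 ≈ 16550.8 km; running total=28658.1 km
Leg 4 bearing: y=sinΔλ·cosφ2=0.18572422, x=cosφ1·sinφ2-sinφ1·cosφ2·cosΔλ=0.48287391; θ=atan2(y, x)=21.0379° ≈ 21.0°

Leg 1: dist=2861.8 km, bearing=221.5°
Leg 2: dist=5190.2 km, bearing=193.4°
Leg 3: dist=4055.3 km, bearing=23.8°
Leg 4: dist=16550.8 km, bearing=21.0°
Total: 28658.1 km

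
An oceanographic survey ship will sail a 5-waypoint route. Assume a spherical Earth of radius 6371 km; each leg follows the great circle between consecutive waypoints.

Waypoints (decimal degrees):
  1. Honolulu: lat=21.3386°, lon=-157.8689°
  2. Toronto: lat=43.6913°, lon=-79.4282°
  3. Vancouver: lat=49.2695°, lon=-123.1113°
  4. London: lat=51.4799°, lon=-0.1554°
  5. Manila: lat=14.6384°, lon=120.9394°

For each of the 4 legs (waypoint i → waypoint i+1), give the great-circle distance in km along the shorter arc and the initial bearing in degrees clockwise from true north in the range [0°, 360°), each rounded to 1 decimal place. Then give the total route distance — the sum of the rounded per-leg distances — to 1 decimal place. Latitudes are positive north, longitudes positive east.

Leg 1: dist=7480.6 km, bearing=50.2°
Leg 2: dist=3353.3 km, bearing=296.2°
Leg 3: dist=7580.4 km, bearing=34.3°
Leg 4: dist=10732.1 km, bearing=56.5°
Total: 29146.4 km

Leg 1: φ1=0.3724288, φ2=0.7625570, Δφ=0.3901282, Δλ=1.3690485 rad; a=sin²(Δφ/2)+cosφ1·cosφ2·sin²(Δλ/2)=0.3068423074; c=2·atan2(√a, √(1-a))=1.174162832; dist=6371·c=7480.591 ≈ 7480.6 km; running total=7480.6 km
Leg 1 bearing: y=sinΔλ·cosφ2=0.70840658, x=cosφ1·sinφ2-sinφ1·cosφ2·cosΔλ=0.59069496; θ=atan2(y, x)=50.1774° ≈ 50.2°
Leg 2: φ1=0.7625570, φ2=0.8599150, Δφ=0.0973580, Δλ=-0.7624139 rad; a=sin²(Δφ/2)+cosφ1·cosφ2·sin²(Δλ/2)=0.0676725698; c=2·atan2(√a, √(1-a))=0.526333390; dist=6371·c=3353.270 ≈ 3353.3 km; running total=10833.9 km
Leg 2 bearing: y=sinΔλ·cosφ2=-0.45066291, x=cosφ1·sinφ2-sinφ1·cosφ2·cosΔλ=0.22197953; θ=atan2(y, x)=-63.7769° <0 so +360° → 296.2231° ≈ 296.2°
Leg 3: φ1=0.8599150, φ2=0.8984938, Δφ=0.0385788, Δλ=2.1459853 rad; a=sin²(Δφ/2)+cosφ1·cosφ2·sin²(Δλ/2)=0.3140891674; c=2·atan2(√a, √(1-a))=1.189825717; dist=6371·c=7580.380 ≈ 7580.4 km; running total=18414.3 km
Leg 3 bearing: y=sinΔλ·cosφ2=0.52257585, x=cosφ1·sinφ2-sinφ1·cosφ2·cosΔλ=0.76724386; θ=atan2(y, x)=34.2591° ≈ 34.3°
Leg 4: φ1=0.8984938, φ2=0.2554883, Δφ=-0.6430055, Δλ=2.1135030 rad; a=sin²(Δφ/2)+cosφ1·cosφ2·sin²(Δλ/2)=0.5567392819; c=2·atan2(√a, √(1-a))=1.684519864; dist=6371·c=10732.076 ≈ 10732.1 km; running total=29146.4 km
Leg 4 bearing: y=sinΔλ·cosφ2=0.82851802, x=cosφ1·sinφ2-sinφ1·cosφ2·cosΔλ=0.54834342; θ=atan2(y, x)=56.5020° ≈ 56.5°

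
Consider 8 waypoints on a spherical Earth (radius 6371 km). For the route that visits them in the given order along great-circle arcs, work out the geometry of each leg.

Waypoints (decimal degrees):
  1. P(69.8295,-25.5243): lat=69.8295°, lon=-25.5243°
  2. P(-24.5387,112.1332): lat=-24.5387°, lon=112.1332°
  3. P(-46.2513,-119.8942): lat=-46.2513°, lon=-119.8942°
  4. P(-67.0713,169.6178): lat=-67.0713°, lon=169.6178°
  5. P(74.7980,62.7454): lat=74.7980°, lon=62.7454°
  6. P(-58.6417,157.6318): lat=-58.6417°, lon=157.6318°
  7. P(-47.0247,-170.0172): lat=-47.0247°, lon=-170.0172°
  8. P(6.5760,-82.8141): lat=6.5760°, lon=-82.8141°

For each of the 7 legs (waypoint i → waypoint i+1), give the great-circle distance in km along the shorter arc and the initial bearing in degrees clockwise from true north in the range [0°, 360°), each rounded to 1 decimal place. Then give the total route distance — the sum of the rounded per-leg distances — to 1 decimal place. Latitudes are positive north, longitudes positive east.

Leg 1: dist=14281.8 km, bearing=51.5°
Leg 2: dist=10562.7 km, bearing=146.8°
Leg 3: dist=4553.4 km, bearing=214.1°
Leg 4: dist=17423.7 km, bearing=320.6°
Leg 5: dist=16310.7 km, bearing=109.3°
Leg 6: dist=2492.3 km, bearing=73.1°
Leg 7: dist=10331.0 km, bearing=83.5°
Total: 75955.6 km

Leg 1: φ1=1.2187547, φ2=-0.4282811, Δφ=-1.6470358, Δλ=2.4025766 rad; a=sin²(Δφ/2)+cosφ1·cosφ2·sin²(Δλ/2)=0.8108409217; c=2·atan2(√a, √(1-a))=2.241684413; dist=6371·c=14281.771 ≈ 14281.8 km; running total=14281.8 km
Leg 1 bearing: y=sinΔλ·cosφ2=0.61272558, x=cosφ1·sinφ2-sinφ1·cosφ2·cosΔλ=0.48793344; θ=atan2(y, x)=51.4685° ≈ 51.5°
Leg 2: φ1=-0.4282811, φ2=-0.8072375, Δφ=-0.3789564, Δλ=-4.0496421 rad; a=sin²(Δφ/2)+cosφ1·cosφ2·sin²(Δλ/2)=0.5435147737; c=2·atan2(√a, √(1-a))=1.657936113; dist=6371·c=10562.711 ≈ 10562.7 km; running total=24844.5 km
Leg 2 bearing: y=sinΔλ·cosφ2=0.54511034, x=cosφ1·sinφ2-sinφ1·cosφ2·cosΔλ=-0.83383486; θ=atan2(y, x)=146.8258° ≈ 146.8°
Leg 3: φ1=-0.8072375, φ2=-1.1706150, Δφ=-0.3633776, Δλ=5.0529376 rad; a=sin²(Δφ/2)+cosφ1·cosφ2·sin²(Δλ/2)=0.1223577789; c=2·atan2(√a, √(1-a))=0.714708316; dist=6371·c=4553.407 ≈ 4553.4 km; running total=29397.9 km
Leg 3 bearing: y=sinΔλ·cosφ2=-0.36721205, x=cosφ1·sinφ2-sinφ1·cosφ2·cosΔλ=-0.54286344; θ=atan2(y, x)=-145.9242° <0 so +360° → 214.0758° ≈ 214.1°
Leg 4: φ1=-1.1706150, φ2=1.3054714, Δφ=2.4760864, Δλ=-1.8652753 rad; a=sin²(Δφ/2)+cosφ1·cosφ2·sin²(Δλ/2)=0.9592064956; c=2·atan2(√a, √(1-a))=2.734846531; dist=6371·c=17423.707 ≈ 17423.7 km; running total=46821.6 km
Leg 4 bearing: y=sinΔλ·cosφ2=-0.25093509, x=cosφ1·sinφ2-sinφ1·cosφ2·cosΔλ=0.30585807; θ=atan2(y, x)=-39.3665° <0 so +360° → 320.6335° ≈ 320.6°
Leg 5: φ1=1.3054714, φ2=-1.0234907, Δφ=-2.3289621, Δλ=1.6560801 rad; a=sin²(Δφ/2)+cosφ1·cosφ2·sin²(Δλ/2)=0.9178360079; c=2·atan2(√a, √(1-a))=2.560151538; dist=6371·c=16310.725 ≈ 16310.7 km; running total=63132.3 km
Leg 5 bearing: y=sinΔλ·cosφ2=0.51849695, x=cosφ1·sinφ2-sinφ1·cosφ2·cosΔλ=-0.18114413; θ=atan2(y, x)=109.2576° ≈ 109.3°
Leg 6: φ1=-1.0234907, φ2=-0.8207358, Δφ=0.2027549, Δλ=-5.7185538 rad; a=sin²(Δφ/2)+cosφ1·cosφ2·sin²(Δλ/2)=0.0377725472; c=2·atan2(√a, √(1-a))=0.391192820; dist=6371·c=2492.289 ≈ 2492.3 km; running total=65624.6 km
Leg 6 bearing: y=sinΔλ·cosφ2=0.36477166, x=cosφ1·sinφ2-sinφ1·cosφ2·cosΔλ=0.11101695; θ=atan2(y, x)=73.0726° ≈ 73.1°
Leg 7: φ1=-0.8207358, φ2=0.1147729, Δφ=0.9355087, Δλ=1.5219812 rad; a=sin²(Δφ/2)+cosφ1·cosφ2·sin²(Δλ/2)=0.5253723359; c=2·atan2(√a, √(1-a))=1.621562802; dist=6371·c=10330.977 ≈ 10331.0 km; running total=75955.6 km
Leg 7 bearing: y=sinΔλ·cosφ2=0.99223744, x=cosφ1·sinφ2-sinφ1·cosφ2·cosΔλ=0.11353344; θ=atan2(y, x)=83.4725° ≈ 83.5°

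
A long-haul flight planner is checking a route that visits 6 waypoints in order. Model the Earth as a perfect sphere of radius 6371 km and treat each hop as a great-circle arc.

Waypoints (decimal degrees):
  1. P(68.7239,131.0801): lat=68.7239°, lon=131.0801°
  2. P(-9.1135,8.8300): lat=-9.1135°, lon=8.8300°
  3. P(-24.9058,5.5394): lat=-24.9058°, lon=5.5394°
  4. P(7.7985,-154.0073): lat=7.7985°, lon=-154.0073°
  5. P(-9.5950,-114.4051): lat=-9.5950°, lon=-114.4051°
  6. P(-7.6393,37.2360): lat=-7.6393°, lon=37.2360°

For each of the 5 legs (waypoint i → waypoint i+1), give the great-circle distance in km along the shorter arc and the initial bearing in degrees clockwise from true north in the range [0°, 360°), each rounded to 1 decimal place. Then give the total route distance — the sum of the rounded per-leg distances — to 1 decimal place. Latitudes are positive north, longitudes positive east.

Leg 1: dist=12209.5 km, bearing=297.4°
Leg 2: dist=1790.3 km, bearing=190.8°
Leg 3: dist=17128.5 km, bearing=232.3°
Leg 4: dist=4793.4 km, bearing=113.1°
Leg 5: dist=16335.7 km, bearing=120.4°
Total: 52257.4 km

Leg 1: φ1=1.1994583, φ2=-0.1590606, Δφ=-1.3585189, Δλ=-2.1336668 rad; a=sin²(Δφ/2)+cosφ1·cosφ2·sin²(Δλ/2)=0.6693901083; c=2·atan2(√a, √(1-a))=1.916416473; dist=6371·c=12209.489 ≈ 12209.5 km; running total=12209.5 km
Leg 1 bearing: y=sinΔλ·cosφ2=-0.83505087, x=cosφ1·sinφ2-sinφ1·cosφ2·cosΔλ=0.43349511; θ=atan2(y, x)=-62.5651° <0 so +360° → 297.4349° ≈ 297.4°
Leg 2: φ1=-0.1590606, φ2=-0.4346882, Δφ=-0.2756276, Δλ=-0.0574318 rad; a=sin²(Δφ/2)+cosφ1·cosφ2·sin²(Δλ/2)=0.0196109835; c=2·atan2(√a, √(1-a))=0.281002052; dist=6371·c=1790.264 ≈ 1790.3 km; running total=13999.8 km
Leg 2 bearing: y=sinΔλ·cosφ2=-0.05206209, x=cosφ1·sinφ2-sinφ1·cosφ2·cosΔλ=-0.27238779; θ=atan2(y, x)=-169.1794° <0 so +360° → 190.8206° ≈ 190.8°
Leg 3: φ1=-0.4346882, φ2=0.1361095, Δφ=0.5707977, Δλ=-2.7846152 rad; a=sin²(Δφ/2)+cosφ1·cosφ2·sin²(Δλ/2)=0.9495522899; c=2·atan2(√a, √(1-a))=2.688515944; dist=6371·c=17128.535 ≈ 17128.5 km; running total=31128.3 km
Leg 3 bearing: y=sinΔλ·cosφ2=-0.34621194, x=cosφ1·sinφ2-sinφ1·cosφ2·cosΔλ=-0.26785863; θ=atan2(y, x)=-127.7285° <0 so +360° → 232.2715° ≈ 232.3°
Leg 4: φ1=0.1361095, φ2=-0.1674643, Δφ=-0.3035738, Δλ=0.6911888 rad; a=sin²(Δφ/2)+cosφ1·cosφ2·sin²(Δλ/2)=0.1349666469; c=2·atan2(√a, √(1-a))=0.752376768; dist=6371·c=4793.392 ≈ 4793.4 km; running total=35921.7 km
Leg 4 bearing: y=sinΔλ·cosφ2=0.62853597, x=cosφ1·sinφ2-sinφ1·cosφ2·cosΔλ=-0.26822590; θ=atan2(y, x)=113.1102° ≈ 113.1°
Leg 5: φ1=-0.1674643, φ2=-0.1333309, Δφ=0.0341334, Δλ=2.6466365 rad; a=sin²(Δφ/2)+cosφ1·cosφ2·sin²(Δλ/2)=0.9189099048; c=2·atan2(√a, √(1-a))=2.564073815; dist=6371·c=16335.714 ≈ 16335.7 km; running total=52257.4 km
Leg 5 bearing: y=sinΔλ·cosφ2=0.47077733, x=cosφ1·sinφ2-sinφ1·cosφ2·cosΔλ=-0.27645374; θ=atan2(y, x)=120.4227° ≈ 120.4°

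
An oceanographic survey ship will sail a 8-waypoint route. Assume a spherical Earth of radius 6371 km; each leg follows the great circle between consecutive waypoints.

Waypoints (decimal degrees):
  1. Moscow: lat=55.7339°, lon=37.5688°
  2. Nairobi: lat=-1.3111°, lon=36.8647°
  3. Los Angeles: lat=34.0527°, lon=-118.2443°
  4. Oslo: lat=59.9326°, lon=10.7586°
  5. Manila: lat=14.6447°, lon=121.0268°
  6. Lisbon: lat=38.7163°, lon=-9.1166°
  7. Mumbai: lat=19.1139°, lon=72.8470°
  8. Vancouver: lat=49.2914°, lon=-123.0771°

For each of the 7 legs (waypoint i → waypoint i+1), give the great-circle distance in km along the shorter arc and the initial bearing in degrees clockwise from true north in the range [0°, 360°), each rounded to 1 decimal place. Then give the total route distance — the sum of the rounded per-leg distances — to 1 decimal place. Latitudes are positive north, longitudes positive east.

Leg 1: φ1=0.9727401, φ2=-0.0228830, Δφ=-0.9956231, Δλ=-0.0122889 rad; a=sin²(Δφ/2)+cosφ1·cosφ2·sin²(Δλ/2)=0.2280311627; c=2·atan2(√a, √(1-a))=0.995673723; dist=6371·c=6343.437 ≈ 6343.4 km; running total=6343.4 km
Leg 1 bearing: y=sinΔλ·cosφ2=-0.01228534, x=cosφ1·sinφ2-sinφ1·cosφ2·cosΔλ=-0.83903568; θ=atan2(y, x)=-179.1611° <0 so +360° → 180.8389° ≈ 180.8°
Leg 2: φ1=-0.0228830, φ2=0.5943317, Δφ=0.6172147, Δλ=-2.7071627 rad; a=sin²(Δφ/2)+cosφ1·cosφ2·sin²(Δλ/2)=0.8820885443; c=2·atan2(√a, √(1-a))=2.440560872; dist=6371·c=15548.813 ≈ 15548.8 km; running total=21892.2 km
Leg 2 bearing: y=sinΔλ·cosφ2=-0.34871976, x=cosφ1·sinφ2-sinφ1·cosφ2·cosΔλ=0.54261212; θ=atan2(y, x)=-32.7276° <0 so +360° → 327.2724° ≈ 327.3°
Leg 3: φ1=0.5943317, φ2=1.0460212, Δφ=0.4516895, Δλ=2.2515253 rad; a=sin²(Δφ/2)+cosφ1·cosφ2·sin²(Δλ/2)=0.3883223784; c=2·atan2(√a, √(1-a))=1.345541003; dist=6371·c=8572.442 ≈ 8572.4 km; running total=30464.6 km
Leg 3 bearing: y=sinΔλ·cosφ2=0.38934847, x=cosφ1·sinφ2-sinφ1·cosφ2·cosΔλ=0.89359958; θ=atan2(y, x)=23.5431° ≈ 23.5°
Leg 4: φ1=1.0460212, φ2=0.2555982, Δφ=-0.7904230, Δλ=1.9245432 rad; a=sin²(Δφ/2)+cosφ1·cosφ2·sin²(Δλ/2)=0.4745591807; c=2·atan2(√a, √(1-a))=1.519892708; dist=6371·c=9683.236 ≈ 9683.2 km; running total=40147.8 km
Leg 4 bearing: y=sinΔλ·cosφ2=0.90760517, x=cosφ1·sinφ2-sinφ1·cosφ2·cosΔλ=0.41673004; θ=atan2(y, x)=65.3376° ≈ 65.3°
Leg 5: φ1=0.2555982, φ2=0.6757269, Δφ=0.4201287, Δλ=-2.2714308 rad; a=sin²(Δφ/2)+cosφ1·cosφ2·sin²(Δλ/2)=0.6642780097; c=2·atan2(√a, √(1-a))=1.905570639; dist=6371·c=12140.391 ≈ 12140.4 km; running total=52288.2 km
Leg 5 bearing: y=sinΔλ·cosφ2=-0.59645098, x=cosφ1·sinφ2-sinφ1·cosφ2·cosΔλ=0.73232314; θ=atan2(y, x)=-39.1616° <0 so +360° → 320.8384° ≈ 320.8°
Leg 6: φ1=0.6757269, φ2=0.3336005, Δφ=-0.3421264, Δλ=1.4305347 rad; a=sin²(Δφ/2)+cosφ1·cosφ2·sin²(Δλ/2)=0.3460630365; c=2·atan2(√a, √(1-a))=1.257838719; dist=6371·c=8013.690 ≈ 8013.7 km; running total=60301.9 km
Leg 6 bearing: y=sinΔλ·cosφ2=0.93559036, x=cosφ1·sinφ2-sinφ1·cosφ2·cosΔλ=0.17287080; θ=atan2(y, x)=79.5314° ≈ 79.5°
Leg 7: φ1=0.3336005, φ2=0.8602972, Δφ=0.5266967, Δλ=-3.4195206 rad; a=sin²(Δφ/2)+cosφ1·cosφ2·sin²(Δλ/2)=0.6721951768; c=2·atan2(√a, √(1-a))=1.922385664; dist=6371·c=12247.519 ≈ 12247.5 km; running total=72549.4 km
Leg 7 bearing: y=sinΔλ·cosφ2=0.17894337, x=cosφ1·sinφ2-sinφ1·cosφ2·cosΔλ=0.92161519; θ=atan2(y, x)=10.9880° ≈ 11.0°

Leg 1: dist=6343.4 km, bearing=180.8°
Leg 2: dist=15548.8 km, bearing=327.3°
Leg 3: dist=8572.4 km, bearing=23.5°
Leg 4: dist=9683.2 km, bearing=65.3°
Leg 5: dist=12140.4 km, bearing=320.8°
Leg 6: dist=8013.7 km, bearing=79.5°
Leg 7: dist=12247.5 km, bearing=11.0°
Total: 72549.4 km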